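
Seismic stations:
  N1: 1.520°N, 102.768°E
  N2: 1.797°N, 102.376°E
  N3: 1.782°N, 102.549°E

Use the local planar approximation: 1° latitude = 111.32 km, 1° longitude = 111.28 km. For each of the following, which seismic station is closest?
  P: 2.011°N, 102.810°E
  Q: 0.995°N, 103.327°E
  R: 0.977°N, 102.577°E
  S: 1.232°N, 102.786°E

P→N3; Q→N1; R→N1; S→N1

P at 2.011°N, 102.810°E:
  N1: 54.858 km
  N2: 53.851 km
  N3: 38.645 km
  → nearest: N3 (38.645 km)
Q at 0.995°N, 103.327°E:
  N1: 85.353 km
  N2: 138.456 km
  N3: 123.169 km
  → nearest: N1 (85.353 km)
R at 0.977°N, 102.577°E:
  N1: 64.075 km
  N2: 93.983 km
  N3: 89.667 km
  → nearest: N1 (64.075 km)
S at 1.232°N, 102.786°E:
  N1: 32.123 km
  N2: 77.701 km
  N3: 66.665 km
  → nearest: N1 (32.123 km)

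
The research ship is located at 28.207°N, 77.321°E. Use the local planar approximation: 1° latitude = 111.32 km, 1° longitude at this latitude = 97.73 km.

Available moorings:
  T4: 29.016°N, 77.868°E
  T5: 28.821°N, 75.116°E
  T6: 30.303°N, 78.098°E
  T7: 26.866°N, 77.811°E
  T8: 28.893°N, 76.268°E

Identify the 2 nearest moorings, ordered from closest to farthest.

Distances from 28.207°N, 77.321°E:
T4: 104.729 km
T5: 226.075 km
T6: 245.373 km
T7: 156.773 km
T8: 128.149 km
Sorted: T4 (104.729 km) < T8 (128.149 km) < T7 (156.773 km) < T5 (226.075 km) < …

T4, T8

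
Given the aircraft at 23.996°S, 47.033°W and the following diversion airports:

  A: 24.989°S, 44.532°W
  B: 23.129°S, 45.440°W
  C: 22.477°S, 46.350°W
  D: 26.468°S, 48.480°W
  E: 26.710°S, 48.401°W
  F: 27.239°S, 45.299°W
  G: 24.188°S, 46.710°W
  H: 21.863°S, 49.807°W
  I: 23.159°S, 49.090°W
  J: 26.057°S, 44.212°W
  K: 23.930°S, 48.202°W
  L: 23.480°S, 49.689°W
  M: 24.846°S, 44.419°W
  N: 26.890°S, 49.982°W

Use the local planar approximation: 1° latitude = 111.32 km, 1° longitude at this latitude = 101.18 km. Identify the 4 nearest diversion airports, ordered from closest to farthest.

G, K, C, B

Distances from 23.996°S, 47.033°W:
A: √((-0.993·111.32)² + (2.501·101.18)²) = √(12219.25962 + 64034.89970) = 276.142 km
B: √((0.867·111.32)² + (1.593·101.18)²) = √(9315.03713 + 25978.90859) = 187.867 km
C: √((1.519·111.32)² + (0.683·101.18)²) = √(28593.14608 + 4775.63094) = 182.671 km
D: √((-2.472·111.32)² + (-1.447·101.18)²) = √(75725.70550 + 21435.14434) = 311.706 km
E: √((-2.714·111.32)² + (-1.368·101.18)²) = √(91277.99292 + 19158.50183) = 332.320 km
F: √((-3.243·111.32)² + (1.734·101.18)²) = √(130328.76884 + 30781.34102) = 401.385 km
G: √((-0.192·111.32)² + (0.323·101.18)²) = √(456.82394 + 1068.05691) = 39.050 km
H: √((2.133·111.32)² + (-2.774·101.18)²) = √(56380.39396 + 78777.51256) = 367.638 km
I: √((0.837·111.32)² + (-2.057·101.18)²) = √(8681.55081 + 43316.95636) = 228.032 km
J: √((-2.061·111.32)² + (2.821·101.18)²) = √(52638.36351 + 81469.58845) = 366.208 km
K: √((0.066·111.32)² + (-1.169·101.18)²) = √(53.98017 + 13990.02120) = 118.507 km
L: √((0.516·111.32)² + (-2.656·101.18)²) = √(3299.48227 + 72218.00575) = 274.804 km
M: √((-0.850·111.32)² + (2.614·101.18)²) = √(8953.32288 + 69952.06132) = 280.901 km
N: √((-2.894·111.32)² + (-2.949·101.18)²) = √(103787.11715 + 89030.51698) = 439.110 km
Sorted: G (39.050 km) < K (118.507 km) < C (182.671 km) < B (187.867 km) < I (228.032 km) < L (274.804 km) < …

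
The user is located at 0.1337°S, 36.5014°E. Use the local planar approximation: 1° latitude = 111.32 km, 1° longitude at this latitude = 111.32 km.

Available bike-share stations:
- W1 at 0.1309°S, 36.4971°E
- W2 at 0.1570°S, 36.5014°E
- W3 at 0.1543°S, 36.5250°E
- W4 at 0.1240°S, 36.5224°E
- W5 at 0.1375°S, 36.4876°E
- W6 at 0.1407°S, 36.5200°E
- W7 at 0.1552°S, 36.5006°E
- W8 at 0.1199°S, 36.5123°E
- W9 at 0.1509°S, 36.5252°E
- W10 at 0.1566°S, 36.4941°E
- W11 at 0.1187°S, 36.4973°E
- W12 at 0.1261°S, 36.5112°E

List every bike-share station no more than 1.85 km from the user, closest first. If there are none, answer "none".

W1, W12, W5, W11

Distances from 0.1337°S, 36.5014°E:
W1: √((0.0028·111.32)² + (-0.0043·111.32)²) = √(0.097154 + 0.229131) = 0.5712 km
W2: √((-0.0233·111.32)² + (0.0000·111.32)²) = √(6.727570 + 0.000000) = 2.5938 km
W3: √((-0.0206·111.32)² + (0.0236·111.32)²) = √(5.258730 + 6.901928) = 3.4872 km
W4: √((0.0097·111.32)² + (0.0210·111.32)²) = √(1.165977 + 5.464935) = 2.5751 km
W5: √((-0.0038·111.32)² + (-0.0138·111.32)²) = √(0.178943 + 2.359960) = 1.5934 km
W6: √((-0.0070·111.32)² + (0.0186·111.32)²) = √(0.607215 + 4.287186) = 2.2123 km
W7: √((-0.0215·111.32)² + (-0.0008·111.32)²) = √(5.728268 + 0.007931) = 2.3950 km
W8: √((0.0138·111.32)² + (0.0109·111.32)²) = √(2.359960 + 1.472310) = 1.9576 km
W9: √((-0.0172·111.32)² + (0.0238·111.32)²) = √(3.666091 + 7.019405) = 3.2689 km
W10: √((-0.0229·111.32)² + (-0.0073·111.32)²) = √(6.498563 + 0.660377) = 2.6756 km
W11: √((0.0150·111.32)² + (-0.0041·111.32)²) = √(2.788232 + 0.208312) = 1.7311 km
W12: √((0.0076·111.32)² + (0.0098·111.32)²) = √(0.715770 + 1.190141) = 1.3805 km
Threshold 1.85 km: W1 (0.5712 km), W12 (1.3805 km), W5 (1.5934 km), W11 (1.7311 km) are within range.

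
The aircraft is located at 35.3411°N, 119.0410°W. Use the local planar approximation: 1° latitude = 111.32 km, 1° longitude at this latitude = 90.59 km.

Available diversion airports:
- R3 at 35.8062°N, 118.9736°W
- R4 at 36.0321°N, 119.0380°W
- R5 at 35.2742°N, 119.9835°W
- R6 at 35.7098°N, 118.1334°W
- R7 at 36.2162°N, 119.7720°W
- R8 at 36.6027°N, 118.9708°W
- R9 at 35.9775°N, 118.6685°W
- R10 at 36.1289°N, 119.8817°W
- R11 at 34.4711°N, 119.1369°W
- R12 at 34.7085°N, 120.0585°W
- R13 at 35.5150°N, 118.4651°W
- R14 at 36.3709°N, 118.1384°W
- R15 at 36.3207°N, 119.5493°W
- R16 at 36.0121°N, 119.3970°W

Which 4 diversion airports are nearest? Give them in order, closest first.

Distances from 35.3411°N, 119.0410°W:
R3: √((0.4651·111.32)² + (0.0674·90.59)²) = √(2680.643584 + 37.280378) = 52.1337 km
R4: √((0.6910·111.32)² + (0.0030·90.59)²) = √(5917.012545 + 0.073859) = 76.9226 km
R5: √((-0.0669·111.32)² + (-0.9425·90.59)²) = √(55.462396 + 7289.927968) = 85.7053 km
R6: √((0.3687·111.32)² + (0.9076·90.59)²) = √(1684.583996 + 6760.043549) = 91.8947 km
R7: √((0.8751·111.32)² + (-0.7310·90.59)²) = √(9489.902774 + 4385.259249) = 117.7929 km
R8: √((1.2616·111.32)² + (0.0702·90.59)²) = √(19723.762116 + 40.442197) = 140.5852 km
R9: √((0.6364·111.32)² + (0.3725·90.59)²) = √(5018.879137 + 1138.709840) = 78.4703 km
R10: √((0.7878·111.32)² + (-0.8407·90.59)²) = √(7690.920963 + 5800.195261) = 116.1513 km
R11: √((-0.8700·111.32)² + (-0.0959·90.59)²) = √(9379.612583 + 75.474064) = 97.2373 km
R12: √((-0.6326·111.32)² + (-1.0175·90.59)²) = √(4959.121748 + 8496.290539) = 115.9975 km
R13: √((0.1739·111.32)² + (0.5759·90.59)²) = √(374.753381 + 2721.790390) = 55.6466 km
R14: √((1.0298·111.32)² + (0.9026·90.59)²) = √(13141.718805 + 6685.766082) = 140.8101 km
R15: √((0.9796·111.32)² + (-0.5083·90.59)²) = √(11891.700104 + 2120.316723) = 118.3724 km
R16: √((0.6710·111.32)² + (-0.3560·90.59)²) = √(5579.450586 + 1040.065080) = 81.3604 km
Sorted: R3 (52.1337 km) < R13 (55.6466 km) < R4 (76.9226 km) < R9 (78.4703 km) < R16 (81.3604 km) < R5 (85.7053 km) < …

R3, R13, R4, R9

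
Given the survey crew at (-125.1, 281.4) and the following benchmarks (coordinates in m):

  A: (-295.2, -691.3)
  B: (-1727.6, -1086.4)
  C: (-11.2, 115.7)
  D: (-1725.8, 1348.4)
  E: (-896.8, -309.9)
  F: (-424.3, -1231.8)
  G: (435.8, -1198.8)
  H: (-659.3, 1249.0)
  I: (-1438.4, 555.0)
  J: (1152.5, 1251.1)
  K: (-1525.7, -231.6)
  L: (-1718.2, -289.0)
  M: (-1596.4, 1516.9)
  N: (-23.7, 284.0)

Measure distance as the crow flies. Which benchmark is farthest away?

Distances from (-125.1, 281.4):
A: 987.5 m
B: 2106.9 m
C: 201.1 m
D: 1923.7 m
E: 972.2 m
F: 1542.5 m
G: 1582.9 m
H: 1105.3 m
I: 1341.5 m
J: 1603.9 m
K: 1491.6 m
L: 1692.1 m
M: 1921.2 m
N: 101.4 m
Maximum: B at 2106.9 m.

B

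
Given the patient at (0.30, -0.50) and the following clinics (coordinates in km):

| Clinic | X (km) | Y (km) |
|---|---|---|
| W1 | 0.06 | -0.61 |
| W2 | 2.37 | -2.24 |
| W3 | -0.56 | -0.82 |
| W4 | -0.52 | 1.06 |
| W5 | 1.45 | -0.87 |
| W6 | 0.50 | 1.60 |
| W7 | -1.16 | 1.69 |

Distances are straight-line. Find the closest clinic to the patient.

Distances from (0.30, -0.50):
W1: 0.26 km
W2: 2.70 km
W3: 0.92 km
W4: 1.76 km
W5: 1.21 km
W6: 2.11 km
W7: 2.63 km
Minimum: W1 at 0.26 km.

W1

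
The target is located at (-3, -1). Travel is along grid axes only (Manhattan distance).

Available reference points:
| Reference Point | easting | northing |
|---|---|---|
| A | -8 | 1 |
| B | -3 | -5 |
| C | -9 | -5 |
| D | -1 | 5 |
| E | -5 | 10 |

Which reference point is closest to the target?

B

Distances from (-3, -1):
A: 7
B: 4
C: 10
D: 8
E: 13
Minimum: B at 4.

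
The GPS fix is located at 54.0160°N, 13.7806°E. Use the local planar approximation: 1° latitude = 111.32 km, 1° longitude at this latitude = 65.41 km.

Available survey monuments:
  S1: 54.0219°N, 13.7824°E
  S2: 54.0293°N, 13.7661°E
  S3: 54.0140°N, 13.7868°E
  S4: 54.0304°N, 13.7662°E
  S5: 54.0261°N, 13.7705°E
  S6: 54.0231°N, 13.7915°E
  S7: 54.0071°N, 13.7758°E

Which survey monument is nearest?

S3

Distances from 54.0160°N, 13.7806°E:
S1: 0.6673 km
S2: 1.7583 km
S3: 0.4626 km
S4: 1.8593 km
S5: 1.3041 km
S6: 1.0644 km
S7: 1.0393 km
Minimum: S3 at 0.4626 km.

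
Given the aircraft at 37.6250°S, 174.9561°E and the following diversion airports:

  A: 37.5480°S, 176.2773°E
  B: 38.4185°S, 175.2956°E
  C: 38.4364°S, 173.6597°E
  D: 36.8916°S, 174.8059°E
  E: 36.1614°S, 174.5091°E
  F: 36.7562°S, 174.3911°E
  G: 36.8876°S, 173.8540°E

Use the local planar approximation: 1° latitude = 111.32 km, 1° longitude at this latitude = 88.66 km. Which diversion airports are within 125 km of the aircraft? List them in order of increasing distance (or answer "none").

D, B, F, A

Distances from 37.6250°S, 174.9561°E:
A: 117.4508 km
B: 93.3200 km
C: 146.1833 km
D: 82.7210 km
E: 167.6787 km
F: 108.9176 km
G: 127.6166 km
Threshold 125 km: D (82.7210 km), B (93.3200 km), F (108.9176 km), A (117.4508 km) are within range.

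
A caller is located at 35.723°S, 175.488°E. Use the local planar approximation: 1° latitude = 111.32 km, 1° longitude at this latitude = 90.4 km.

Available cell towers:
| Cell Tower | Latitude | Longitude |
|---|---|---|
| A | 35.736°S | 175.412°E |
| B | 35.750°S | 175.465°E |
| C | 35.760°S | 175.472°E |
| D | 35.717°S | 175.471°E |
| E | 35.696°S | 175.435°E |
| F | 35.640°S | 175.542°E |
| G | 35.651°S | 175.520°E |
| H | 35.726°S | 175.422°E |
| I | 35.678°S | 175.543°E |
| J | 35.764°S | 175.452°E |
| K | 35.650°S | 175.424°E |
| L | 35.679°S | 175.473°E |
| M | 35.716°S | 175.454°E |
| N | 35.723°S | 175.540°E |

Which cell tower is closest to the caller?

D

Distances from 35.723°S, 175.488°E:
A: 7.021 km
B: 3.655 km
C: 4.365 km
D: 1.676 km
E: 5.656 km
F: 10.450 km
G: 8.521 km
H: 5.976 km
I: 7.058 km
J: 5.606 km
K: 9.976 km
L: 5.082 km
M: 3.171 km
N: 4.701 km
Minimum: D at 1.676 km.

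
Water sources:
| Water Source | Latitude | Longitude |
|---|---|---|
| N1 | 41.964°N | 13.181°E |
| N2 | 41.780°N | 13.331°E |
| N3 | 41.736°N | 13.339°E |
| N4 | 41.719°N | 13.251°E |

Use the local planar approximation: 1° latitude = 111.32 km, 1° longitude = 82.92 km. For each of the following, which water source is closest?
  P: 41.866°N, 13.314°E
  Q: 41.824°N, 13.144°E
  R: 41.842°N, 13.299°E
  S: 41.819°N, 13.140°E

P→N2; Q→N4; R→N2; S→N4

P at 41.866°N, 13.314°E:
  N1: 15.513 km
  N2: 9.677 km
  N3: 14.619 km
  N4: 17.178 km
  → nearest: N2 (9.677 km)
Q at 41.824°N, 13.144°E:
  N1: 15.884 km
  N2: 16.261 km
  N3: 18.905 km
  N4: 14.675 km
  → nearest: N4 (14.675 km)
R at 41.842°N, 13.299°E:
  N1: 16.739 km
  N2: 7.394 km
  N3: 12.257 km
  N4: 14.259 km
  → nearest: N2 (7.394 km)
S at 41.819°N, 13.140°E:
  N1: 16.496 km
  N2: 16.422 km
  N3: 18.912 km
  N4: 14.444 km
  → nearest: N4 (14.444 km)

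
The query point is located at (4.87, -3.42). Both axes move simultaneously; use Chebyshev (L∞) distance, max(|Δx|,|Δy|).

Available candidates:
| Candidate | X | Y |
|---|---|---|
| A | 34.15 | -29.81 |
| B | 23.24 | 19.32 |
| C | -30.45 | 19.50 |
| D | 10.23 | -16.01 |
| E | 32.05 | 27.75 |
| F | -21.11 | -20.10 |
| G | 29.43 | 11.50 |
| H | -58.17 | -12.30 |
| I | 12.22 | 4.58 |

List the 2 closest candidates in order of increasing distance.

Distances from (4.87, -3.42):
A: 29.28
B: 22.74
C: 35.32
D: 12.59
E: 31.17
F: 25.98
G: 24.56
H: 63.04
I: 8.00
Sorted: I (8.00) < D (12.59) < B (22.74) < G (24.56) < …

I, D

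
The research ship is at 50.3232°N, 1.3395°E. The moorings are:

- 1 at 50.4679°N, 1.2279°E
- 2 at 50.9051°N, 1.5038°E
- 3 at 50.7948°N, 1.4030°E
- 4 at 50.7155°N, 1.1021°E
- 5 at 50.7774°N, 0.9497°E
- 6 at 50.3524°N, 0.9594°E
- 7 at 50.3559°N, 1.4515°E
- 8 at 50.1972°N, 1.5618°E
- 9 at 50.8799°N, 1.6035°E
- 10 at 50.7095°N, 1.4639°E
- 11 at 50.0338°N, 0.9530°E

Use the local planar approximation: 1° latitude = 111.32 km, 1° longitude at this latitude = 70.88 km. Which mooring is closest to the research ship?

Distances from 50.3232°N, 1.3395°E:
1: √((0.1447·111.32)² + (-0.1116·70.88)²) = √(259.467793 + 62.571391) = 17.9455 km
2: √((0.5819·111.32)² + (0.1643·70.88)²) = √(4196.073721 + 135.619627) = 65.8156 km
3: √((0.4716·111.32)² + (0.0635·70.88)²) = √(2756.093762 + 20.257921) = 52.6911 km
4: √((0.3923·111.32)² + (-0.2374·70.88)²) = √(1907.141917 + 283.144967) = 46.8005 km
5: √((0.4542·111.32)² + (-0.3898·70.88)²) = √(2556.469732 + 763.362967) = 57.6180 km
6: √((0.0292·111.32)² + (-0.3801·70.88)²) = √(10.566036 + 725.843776) = 27.1369 km
7: √((0.0327·111.32)² + (0.1120·70.88)²) = √(13.250794 + 63.020735) = 8.7334 km
8: √((-0.1260·111.32)² + (0.2223·70.88)²) = √(196.737653 + 248.271200) = 21.0952 km
9: √((0.5567·111.32)² + (0.2640·70.88)²) = √(3840.509449 + 350.150920) = 64.7353 km
10: √((0.3863·111.32)² + (0.1244·70.88)²) = √(1849.250785 + 77.747812) = 43.8976 km
11: √((-0.2894·111.32)² + (-0.3865·70.88)²) = √(1037.871171 + 750.492600) = 42.2891 km
Minimum: 7 at 8.7334 km.

7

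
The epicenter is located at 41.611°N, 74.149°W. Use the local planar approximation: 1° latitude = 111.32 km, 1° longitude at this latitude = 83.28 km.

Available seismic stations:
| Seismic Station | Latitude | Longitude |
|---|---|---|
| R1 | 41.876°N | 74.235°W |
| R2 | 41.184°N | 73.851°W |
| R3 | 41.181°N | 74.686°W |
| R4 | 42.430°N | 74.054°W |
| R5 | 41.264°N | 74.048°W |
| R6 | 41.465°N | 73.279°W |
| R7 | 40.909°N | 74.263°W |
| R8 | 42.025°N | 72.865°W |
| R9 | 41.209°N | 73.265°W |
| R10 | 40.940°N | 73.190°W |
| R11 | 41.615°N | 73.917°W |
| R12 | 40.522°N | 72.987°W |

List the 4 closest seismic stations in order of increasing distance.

R11, R1, R5, R2

Distances from 41.611°N, 74.149°W:
R1: √((0.265·111.32)² + (-0.086·83.28)²) = √(870.23820 + 51.29539) = 30.357 km
R2: √((-0.427·111.32)² + (0.298·83.28)²) = √(2259.44693 + 615.90533) = 53.622 km
R3: √((-0.430·111.32)² + (-0.537·83.28)²) = √(2291.30713 + 2000.00004) = 65.508 km
R4: √((0.819·111.32)² + (0.095·83.28)²) = √(8312.16583 + 62.59341) = 91.514 km
R5: √((-0.347·111.32)² + (0.101·83.28)²) = √(1492.12547 + 70.74963) = 39.533 km
R6: √((-0.146·111.32)² + (0.870·83.28)²) = √(264.15091 + 5249.52415) = 74.254 km
R7: √((-0.702·111.32)² + (-0.114·83.28)²) = √(6106.89734 + 90.13452) = 78.721 km
R8: √((0.414·111.32)² + (1.284·83.28)²) = √(2123.96364 + 11434.34997) = 116.440 km
R9: √((-0.402·111.32)² + (0.884·83.28)²) = √(2002.61978 + 5419.83373) = 86.154 km
R10: √((-0.671·111.32)² + (0.959·83.28)²) = √(5579.45059 + 6378.50128) = 109.352 km
R11: √((0.004·111.32)² + (0.232·83.28)²) = √(0.19827 + 373.29950) = 19.326 km
R12: √((-1.089·111.32)² + (1.162·83.28)²) = √(14696.10191 + 9364.69612) = 155.115 km
Sorted: R11 (19.326 km) < R1 (30.357 km) < R5 (39.533 km) < R2 (53.622 km) < R3 (65.508 km) < R6 (74.254 km) < …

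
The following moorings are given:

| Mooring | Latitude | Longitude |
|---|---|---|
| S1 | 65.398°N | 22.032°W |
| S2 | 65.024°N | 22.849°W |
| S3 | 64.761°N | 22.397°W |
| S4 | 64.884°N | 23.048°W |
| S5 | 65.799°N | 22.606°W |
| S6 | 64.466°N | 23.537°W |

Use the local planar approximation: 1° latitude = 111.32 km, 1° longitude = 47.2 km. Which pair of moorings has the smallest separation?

Pairwise distances:
S1–S2: 56.749 km
S1–S3: 72.974 km
S1–S4: 74.657 km
S1–S5: 52.218 km
S1–S6: 125.739 km
S2–S3: 36.226 km
S2–S4: 18.196 km
S2–S5: 87.032 km
S2–S6: 70.093 km
S3–S4: 33.640 km
S3–S5: 115.970 km
S3–S6: 63.038 km
S4–S5: 103.972 km
S4–S6: 51.942 km
S5–S6: 154.759 km
Closest pair: S2–S4 at 18.196 km.

S2 and S4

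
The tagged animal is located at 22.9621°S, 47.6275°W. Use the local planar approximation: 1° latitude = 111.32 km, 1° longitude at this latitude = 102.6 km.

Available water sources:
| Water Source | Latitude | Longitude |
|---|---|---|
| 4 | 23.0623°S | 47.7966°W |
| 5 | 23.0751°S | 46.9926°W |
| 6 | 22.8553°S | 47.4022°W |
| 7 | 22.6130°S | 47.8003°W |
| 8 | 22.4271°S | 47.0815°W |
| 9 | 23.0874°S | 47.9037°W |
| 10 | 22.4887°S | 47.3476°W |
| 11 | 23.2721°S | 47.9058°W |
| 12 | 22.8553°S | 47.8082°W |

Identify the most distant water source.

Distances from 22.9621°S, 47.6275°W:
4: √((-0.1002·111.32)² + (-0.1691·102.6)²) = √(124.417605 + 301.010702) = 20.6259 km
5: √((-0.1130·111.32)² + (0.6349·102.6)²) = √(158.235266 + 4243.316008) = 66.3442 km
6: √((0.1068·111.32)² + (0.2253·102.6)²) = √(141.347750 + 534.339285) = 25.9940 km
7: √((0.3491·111.32)² + (-0.1728·102.6)²) = √(1510.240432 + 314.327369) = 42.7150 km
8: √((0.5350·111.32)² + (0.5460·102.6)²) = √(3546.940958 + 3138.195584) = 81.7627 km
9: √((-0.1253·111.32)² + (-0.2762·102.6)²) = √(194.557751 + 803.049045) = 31.5849 km
10: √((0.4734·111.32)² + (0.2799·102.6)²) = √(2777.172796 + 824.708591) = 60.0157 km
11: √((-0.3100·111.32)² + (-0.2783·102.6)²) = √(1190.884885 + 815.306931) = 44.7905 km
12: √((0.1068·111.32)² + (-0.1807·102.6)²) = √(141.347750 + 343.724926) = 22.0244 km
Maximum: 8 at 81.7627 km.

8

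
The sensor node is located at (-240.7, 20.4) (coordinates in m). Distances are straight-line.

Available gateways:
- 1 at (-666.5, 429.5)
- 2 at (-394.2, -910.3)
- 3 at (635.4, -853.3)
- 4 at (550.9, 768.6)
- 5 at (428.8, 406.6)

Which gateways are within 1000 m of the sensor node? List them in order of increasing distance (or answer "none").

Distances from (-240.7, 20.4):
1: √((-425.8)² + (409.1)²) = √(181305.640 + 167362.810) = 590.5 m
2: √((-153.5)² + (-930.7)²) = √(23562.250 + 866202.490) = 943.3 m
3: √((876.1)² + (-873.7)²) = √(767551.210 + 763351.690) = 1237.3 m
4: √((791.6)² + (748.2)²) = √(626630.560 + 559803.240) = 1089.2 m
5: √((669.5)² + (386.2)²) = √(448230.250 + 149150.440) = 772.9 m
Threshold 1000 m: 1 (590.5 m), 5 (772.9 m), 2 (943.3 m) are within range.

1, 5, 2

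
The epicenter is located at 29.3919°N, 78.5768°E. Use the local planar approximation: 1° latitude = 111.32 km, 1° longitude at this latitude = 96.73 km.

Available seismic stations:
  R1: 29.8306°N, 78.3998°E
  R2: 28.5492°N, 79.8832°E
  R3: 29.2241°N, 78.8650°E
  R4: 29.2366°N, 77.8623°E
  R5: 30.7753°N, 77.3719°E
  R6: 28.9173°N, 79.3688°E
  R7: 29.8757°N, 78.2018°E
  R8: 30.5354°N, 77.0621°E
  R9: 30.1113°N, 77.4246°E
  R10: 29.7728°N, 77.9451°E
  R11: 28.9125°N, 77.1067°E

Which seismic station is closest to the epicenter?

R3

Distances from 29.3919°N, 78.5768°E:
R1: 51.7504 km
R2: 157.3820 km
R3: 33.5572 km
R4: 71.2430 km
R5: 193.1319 km
R6: 93.0612 km
R7: 64.9332 km
R8: 194.0904 km
R9: 137.2407 km
R10: 74.3751 km
R11: 151.8869 km
Minimum: R3 at 33.5572 km.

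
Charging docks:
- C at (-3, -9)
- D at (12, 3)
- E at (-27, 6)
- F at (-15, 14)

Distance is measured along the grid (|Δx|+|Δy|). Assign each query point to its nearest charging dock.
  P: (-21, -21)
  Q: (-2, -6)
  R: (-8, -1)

P→C; Q→C; R→C

P at (-21, -21):
  C: 30
  D: 57
  E: 33
  F: 41
  → nearest: C (30)
Q at (-2, -6):
  C: 4
  D: 23
  E: 37
  F: 33
  → nearest: C (4)
R at (-8, -1):
  C: 13
  D: 24
  E: 26
  F: 22
  → nearest: C (13)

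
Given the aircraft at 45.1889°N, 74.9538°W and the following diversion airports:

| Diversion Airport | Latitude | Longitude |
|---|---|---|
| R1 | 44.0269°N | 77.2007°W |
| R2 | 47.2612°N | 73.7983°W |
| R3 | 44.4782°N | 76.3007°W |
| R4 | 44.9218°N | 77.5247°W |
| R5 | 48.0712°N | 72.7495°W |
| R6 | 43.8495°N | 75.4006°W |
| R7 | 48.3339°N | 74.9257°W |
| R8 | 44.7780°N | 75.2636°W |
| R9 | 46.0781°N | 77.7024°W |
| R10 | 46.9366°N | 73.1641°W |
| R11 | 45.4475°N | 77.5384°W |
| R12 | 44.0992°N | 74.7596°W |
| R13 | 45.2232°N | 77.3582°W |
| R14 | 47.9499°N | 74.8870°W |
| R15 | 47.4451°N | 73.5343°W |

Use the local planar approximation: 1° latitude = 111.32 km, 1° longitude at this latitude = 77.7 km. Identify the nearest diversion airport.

R8

Distances from 45.1889°N, 74.9538°W:
R1: 217.2833 km
R2: 247.5440 km
R3: 131.1933 km
R4: 201.9597 km
R5: 363.7093 km
R6: 153.0903 km
R7: 350.1082 km
R8: 51.6886 km
R9: 235.3905 km
R10: 239.1419 km
R11: 202.8762 km
R12: 122.2403 km
R13: 186.8609 km
R14: 307.3983 km
R15: 274.3109 km
Minimum: R8 at 51.6886 km.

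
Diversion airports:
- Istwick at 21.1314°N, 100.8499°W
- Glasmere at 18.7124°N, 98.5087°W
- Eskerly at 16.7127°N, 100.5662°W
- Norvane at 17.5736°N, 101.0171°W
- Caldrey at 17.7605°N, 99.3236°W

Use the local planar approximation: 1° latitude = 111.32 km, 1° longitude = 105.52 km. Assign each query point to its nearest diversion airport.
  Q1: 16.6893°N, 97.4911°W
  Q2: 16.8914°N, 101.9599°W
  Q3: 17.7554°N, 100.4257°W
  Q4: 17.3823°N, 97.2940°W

Q1 at 16.6893°N, 97.4911°W:
  Istwick: 608.3904 km
  Glasmere: 249.4996 km
  Eskerly: 324.4950 km
  Norvane: 384.8659 km
  Caldrey: 227.1779 km
  → nearest: Caldrey (227.1779 km)
Q2 at 16.8914°N, 101.9599°W:
  Istwick: 486.3124 km
  Glasmere: 416.7890 km
  Eskerly: 148.4026 km
  Norvane: 125.1574 km
  Caldrey: 294.5261 km
  → nearest: Norvane (125.1574 km)
Q3 at 17.7554°N, 100.4257°W:
  Istwick: 378.4726 km
  Glasmere: 228.6204 km
  Eskerly: 117.0163 km
  Norvane: 65.6041 km
  Caldrey: 116.2950 km
  → nearest: Norvane (65.6041 km)
Q4 at 17.3823°N, 97.2940°W:
  Istwick: 561.2217 km
  Glasmere: 195.8383 km
  Eskerly: 353.2368 km
  Norvane: 393.4383 km
  Caldrey: 218.2624 km
  → nearest: Glasmere (195.8383 km)

Q1→Caldrey; Q2→Norvane; Q3→Norvane; Q4→Glasmere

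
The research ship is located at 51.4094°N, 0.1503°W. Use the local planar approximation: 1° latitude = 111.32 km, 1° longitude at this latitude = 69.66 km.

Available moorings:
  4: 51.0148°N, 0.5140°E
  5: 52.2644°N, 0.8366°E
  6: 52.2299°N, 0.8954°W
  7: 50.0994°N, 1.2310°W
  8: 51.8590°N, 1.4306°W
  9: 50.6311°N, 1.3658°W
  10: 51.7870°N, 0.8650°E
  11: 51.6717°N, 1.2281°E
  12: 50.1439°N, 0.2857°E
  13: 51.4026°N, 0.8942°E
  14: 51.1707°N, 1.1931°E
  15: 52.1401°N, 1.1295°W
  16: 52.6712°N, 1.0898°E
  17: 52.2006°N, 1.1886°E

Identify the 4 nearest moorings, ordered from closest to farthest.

Distances from 51.4094°N, 0.1503°W:
4: √((-0.3946·111.32)² + (0.6643·69.66)²) = √(1929.570084 + 2141.388397) = 63.8041 km
5: √((0.8550·111.32)² + (0.9869·69.66)²) = √(9058.965898 + 4726.212431) = 117.4103 km
6: √((0.8205·111.32)² + (-0.7451·69.66)²) = √(8342.641205 + 2693.990544) = 105.0554 km
7: √((-1.3100·111.32)² + (-1.0807·69.66)²) = √(21266.155573 + 5667.313577) = 164.1142 km
8: √((0.4496·111.32)² + (-1.2803·69.66)²) = √(2504.949647 + 7954.088728) = 102.2694 km
9: √((-0.7783·111.32)² + (-1.2155·69.66)²) = √(7506.551288 + 7169.301861) = 121.1439 km
10: √((0.3776·111.32)² + (1.0153·69.66)²) = √(1766.893474 + 5002.138503) = 82.2741 km
11: √((0.2623·111.32)² + (1.3784·69.66)²) = √(852.595383 + 9219.714422) = 100.3609 km
12: √((-1.2655·111.32)² + (0.4360·69.66)²) = √(19845.895230 + 922.443805) = 144.1122 km
13: √((-0.0068·111.32)² + (1.0445·69.66)²) = √(0.573013 + 5293.998682) = 72.7638 km
14: √((-0.2387·111.32)² + (1.3434·69.66)²) = √(706.075648 + 8757.449229) = 97.2807 km
15: √((0.7307·111.32)² + (-0.9792·69.66)²) = √(6616.443527 + 4652.750343) = 106.1565 km
16: √((1.2618·111.32)² + (1.2401·69.66)²) = √(19730.016183 + 7462.431459) = 164.9013 km
17: √((0.7912·111.32)² + (1.3389·69.66)²) = √(7757.449419 + 8698.877667) = 128.2822 km
Sorted: 4 (63.8041 km) < 13 (72.7638 km) < 10 (82.2741 km) < 14 (97.2807 km) < 11 (100.3609 km) < 8 (102.2694 km) < …

4, 13, 10, 14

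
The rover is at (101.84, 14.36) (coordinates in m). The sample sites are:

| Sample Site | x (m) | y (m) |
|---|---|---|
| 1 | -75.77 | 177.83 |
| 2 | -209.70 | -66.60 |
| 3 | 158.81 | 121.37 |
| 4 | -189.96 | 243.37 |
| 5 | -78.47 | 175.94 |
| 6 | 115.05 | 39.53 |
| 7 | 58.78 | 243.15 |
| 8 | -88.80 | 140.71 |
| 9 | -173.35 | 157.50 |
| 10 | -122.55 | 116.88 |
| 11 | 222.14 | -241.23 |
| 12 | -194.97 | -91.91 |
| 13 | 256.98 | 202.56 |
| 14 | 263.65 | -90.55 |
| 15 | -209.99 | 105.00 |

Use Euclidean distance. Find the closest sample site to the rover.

6

Distances from (101.84, 14.36):
1: 241.39 m
2: 321.89 m
3: 121.23 m
4: 370.94 m
5: 242.12 m
6: 28.43 m
7: 232.81 m
8: 228.71 m
9: 310.19 m
10: 246.70 m
11: 282.49 m
12: 315.26 m
13: 243.90 m
14: 192.84 m
15: 324.74 m
Minimum: 6 at 28.43 m.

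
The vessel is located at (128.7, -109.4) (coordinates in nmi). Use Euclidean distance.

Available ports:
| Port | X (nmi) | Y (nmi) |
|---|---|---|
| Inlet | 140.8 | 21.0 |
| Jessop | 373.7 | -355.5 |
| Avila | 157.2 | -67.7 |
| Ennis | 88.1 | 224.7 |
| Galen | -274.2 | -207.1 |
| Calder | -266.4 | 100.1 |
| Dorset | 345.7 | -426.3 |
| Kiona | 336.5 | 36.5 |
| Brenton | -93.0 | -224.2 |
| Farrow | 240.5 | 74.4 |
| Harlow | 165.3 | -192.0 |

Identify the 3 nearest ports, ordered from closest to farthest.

Distances from (128.7, -109.4):
Inlet: 131.0 nmi
Jessop: 347.3 nmi
Avila: 50.5 nmi
Ennis: 336.6 nmi
Galen: 414.6 nmi
Calder: 447.2 nmi
Dorset: 384.1 nmi
Kiona: 253.9 nmi
Brenton: 249.7 nmi
Farrow: 215.1 nmi
Harlow: 90.3 nmi
Sorted: Avila (50.5 nmi) < Harlow (90.3 nmi) < Inlet (131.0 nmi) < Farrow (215.1 nmi) < Brenton (249.7 nmi) < …

Avila, Harlow, Inlet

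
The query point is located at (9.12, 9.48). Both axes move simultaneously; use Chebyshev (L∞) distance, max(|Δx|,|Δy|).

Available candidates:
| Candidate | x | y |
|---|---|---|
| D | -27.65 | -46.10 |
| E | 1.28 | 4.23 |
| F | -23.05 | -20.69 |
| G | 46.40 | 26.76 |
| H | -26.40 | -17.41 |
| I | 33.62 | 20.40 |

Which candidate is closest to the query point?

E

Distances from (9.12, 9.48):
D: max(|-36.77|, |-55.58|) = 55.58
E: max(|-7.84|, |-5.25|) = 7.84
F: max(|-32.17|, |-30.17|) = 32.17
G: max(|37.28|, |17.28|) = 37.28
H: max(|-35.52|, |-26.89|) = 35.52
I: max(|24.50|, |10.92|) = 24.50
Minimum: E at 7.84.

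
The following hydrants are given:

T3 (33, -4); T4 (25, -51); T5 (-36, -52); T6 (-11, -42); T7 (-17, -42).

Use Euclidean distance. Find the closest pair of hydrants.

T6 and T7

Pairwise distances:
T3–T4: √((-8)² + (-47)²) = √(64.000 + 2209.000) = 47.7
T3–T5: √((-69)² + (-48)²) = √(4761.000 + 2304.000) = 84.1
T3–T6: √((-44)² + (-38)²) = √(1936.000 + 1444.000) = 58.1
T3–T7: √((-50)² + (-38)²) = √(2500.000 + 1444.000) = 62.8
T4–T5: √((-61)² + (-1)²) = √(3721.000 + 1.000) = 61.0
T4–T6: √((-36)² + (9)²) = √(1296.000 + 81.000) = 37.1
T4–T7: √((-42)² + (9)²) = √(1764.000 + 81.000) = 43.0
T5–T6: √((25)² + (10)²) = √(625.000 + 100.000) = 26.9
T5–T7: √((19)² + (10)²) = √(361.000 + 100.000) = 21.5
T6–T7: √((-6)² + (0)²) = √(36.000 + 0.000) = 6.0
Closest pair: T6–T7 at 6.0.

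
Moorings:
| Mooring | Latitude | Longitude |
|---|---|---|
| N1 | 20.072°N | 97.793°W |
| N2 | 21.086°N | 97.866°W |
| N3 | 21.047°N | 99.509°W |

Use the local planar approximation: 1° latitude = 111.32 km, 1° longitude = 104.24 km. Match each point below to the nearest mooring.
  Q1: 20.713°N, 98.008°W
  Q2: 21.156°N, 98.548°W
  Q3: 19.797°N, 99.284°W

Q1→N2; Q2→N2; Q3→N3

Q1 at 20.713°N, 98.008°W:
  N1: √((-0.641·111.32)² + (0.215·104.24)²) = √(5091.69586 + 502.27981) = 74.793 km
  N2: √((0.373·111.32)² + (0.142·104.24)²) = √(1724.10638 + 219.10157) = 44.082 km
  N3: √((0.334·111.32)² + (-1.501·104.24)²) = √(1382.41784 + 24481.05840) = 160.821 km
  → nearest: N2 (44.082 km)
Q2 at 21.156°N, 98.548°W:
  N1: √((-1.084·111.32)² + (0.755·104.24)²) = √(14561.46128 + 6193.87888) = 144.067 km
  N2: √((-0.070·111.32)² + (0.682·104.24)²) = √(60.72150 + 5054.02697) = 71.517 km
  N3: √((-0.109·111.32)² + (-0.961·104.24)²) = √(147.23104 + 10034.95850) = 100.907 km
  → nearest: N2 (71.517 km)
Q3 at 19.797°N, 99.284°W:
  N1: √((0.275·111.32)² + (1.491·104.24)²) = √(937.15577 + 24155.94835) = 158.408 km
  N2: √((1.289·111.32)² + (1.418·104.24)²) = √(20589.80483 + 21848.48194) = 206.006 km
  N3: √((1.250·111.32)² + (-0.225·104.24)²) = √(19362.72250 + 550.09012) = 141.113 km
  → nearest: N3 (141.113 km)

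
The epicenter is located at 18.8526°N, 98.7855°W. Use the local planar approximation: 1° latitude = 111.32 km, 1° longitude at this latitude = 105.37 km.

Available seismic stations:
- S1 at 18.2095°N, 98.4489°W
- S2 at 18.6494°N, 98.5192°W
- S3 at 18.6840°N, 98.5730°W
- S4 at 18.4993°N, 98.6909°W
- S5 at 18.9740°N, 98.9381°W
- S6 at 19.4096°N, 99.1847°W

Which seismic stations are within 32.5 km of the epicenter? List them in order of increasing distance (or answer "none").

Distances from 18.8526°N, 98.7855°W:
S1: √((-0.6431·111.32)² + (0.3366·105.37)²) = √(5125.112637 + 1257.946536) = 79.8940 km
S2: √((-0.2032·111.32)² + (0.2663·105.37)²) = √(511.674534 + 787.365340) = 36.0422 km
S3: √((-0.1686·111.32)² + (0.2125·105.37)²) = √(352.258544 + 501.362479) = 29.2168 km
S4: √((-0.3533·111.32)² + (0.0946·105.37)²) = √(1546.798243 + 99.361064) = 40.5729 km
S5: √((0.1214·111.32)² + (-0.1526·105.37)²) = √(182.634899 + 258.549098) = 21.0044 km
S6: √((0.5570·111.32)² + (-0.3992·105.37)²) = √(3844.649787 + 1769.355194) = 74.9267 km
Threshold 32.5 km: S5 (21.0044 km), S3 (29.2168 km) are within range.

S5, S3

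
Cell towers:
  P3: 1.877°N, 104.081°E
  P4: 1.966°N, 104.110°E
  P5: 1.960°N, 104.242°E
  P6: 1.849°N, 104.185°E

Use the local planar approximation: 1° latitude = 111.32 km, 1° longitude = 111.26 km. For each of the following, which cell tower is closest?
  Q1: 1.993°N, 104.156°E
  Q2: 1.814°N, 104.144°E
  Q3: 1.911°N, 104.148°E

Q1→P4; Q2→P6; Q3→P4

Q1 at 1.993°N, 104.156°E:
  P3: 15.375 km
  P4: 5.935 km
  P5: 10.249 km
  P6: 16.352 km
  → nearest: P4 (5.935 km)
Q2 at 1.814°N, 104.144°E:
  P3: 9.915 km
  P4: 17.338 km
  P5: 19.571 km
  P6: 5.999 km
  → nearest: P6 (5.999 km)
Q3 at 1.911°N, 104.148°E:
  P3: 8.360 km
  P4: 7.441 km
  P5: 11.795 km
  P6: 8.036 km
  → nearest: P4 (7.441 km)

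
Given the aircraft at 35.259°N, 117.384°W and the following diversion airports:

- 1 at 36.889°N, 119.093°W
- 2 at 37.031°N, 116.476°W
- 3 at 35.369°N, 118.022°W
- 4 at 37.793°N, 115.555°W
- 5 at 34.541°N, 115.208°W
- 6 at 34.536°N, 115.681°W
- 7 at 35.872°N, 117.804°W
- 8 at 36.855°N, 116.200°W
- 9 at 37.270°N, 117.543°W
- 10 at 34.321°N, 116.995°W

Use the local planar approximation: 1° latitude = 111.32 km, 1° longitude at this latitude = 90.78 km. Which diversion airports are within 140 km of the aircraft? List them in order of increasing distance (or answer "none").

3, 7, 10

Distances from 35.259°N, 117.384°W:
1: 238.734 km
2: 213.789 km
3: 59.198 km
4: 327.323 km
5: 213.095 km
6: 174.294 km
7: 78.168 km
8: 207.649 km
9: 224.329 km
10: 110.228 km
Threshold 140 km: 3 (59.198 km), 7 (78.168 km), 10 (110.228 km) are within range.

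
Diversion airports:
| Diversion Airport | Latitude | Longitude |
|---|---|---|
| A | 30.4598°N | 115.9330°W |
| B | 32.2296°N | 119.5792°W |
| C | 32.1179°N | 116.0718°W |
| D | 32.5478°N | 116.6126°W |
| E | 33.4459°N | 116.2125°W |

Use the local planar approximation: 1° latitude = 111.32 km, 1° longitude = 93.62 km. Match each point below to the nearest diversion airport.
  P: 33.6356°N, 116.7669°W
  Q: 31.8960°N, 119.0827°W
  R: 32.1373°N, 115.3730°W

P at 33.6356°N, 116.7669°W:
  A: 362.0475 km
  B: 306.2965 km
  C: 181.0498 km
  D: 121.9525 km
  E: 56.0344 km
  → nearest: E (56.0344 km)
Q at 31.8960°N, 119.0827°W:
  A: 335.4283 km
  B: 59.4955 km
  C: 282.9607 km
  D: 242.3667 km
  E: 319.3311 km
  → nearest: B (59.4955 km)
R at 32.1373°N, 115.3730°W:
  A: 193.9592 km
  B: 393.9185 km
  C: 65.4573 km
  D: 124.7242 km
  E: 165.5226 km
  → nearest: C (65.4573 km)

P→E; Q→B; R→C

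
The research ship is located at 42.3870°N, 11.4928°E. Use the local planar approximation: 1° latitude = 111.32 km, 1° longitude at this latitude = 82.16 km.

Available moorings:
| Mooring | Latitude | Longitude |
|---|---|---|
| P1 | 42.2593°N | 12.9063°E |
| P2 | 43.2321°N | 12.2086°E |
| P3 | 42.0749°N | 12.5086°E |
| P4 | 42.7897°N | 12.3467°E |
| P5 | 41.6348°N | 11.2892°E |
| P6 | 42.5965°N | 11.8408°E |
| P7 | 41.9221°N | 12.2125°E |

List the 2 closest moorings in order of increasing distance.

P6, P7

Distances from 42.3870°N, 11.4928°E:
P1: √((-0.1277·111.32)² + (1.4135·82.16)²) = √(202.082260 + 13486.910852) = 117.0000 km
P2: √((0.8451·111.32)² + (0.7158·82.16)²) = √(8850.393873 + 3458.631155) = 110.9460 km
P3: √((-0.3121·111.32)² + (1.0158·82.16)²) = √(1207.074103 + 6965.259129) = 90.4010 km
P4: √((0.4027·111.32)² + (0.8539·82.16)²) = √(2009.600150 + 4921.923828) = 83.2558 km
P5: √((-0.7522·111.32)² + (-0.2036·82.16)²) = √(7011.534148 + 279.818490) = 85.3894 km
P6: √((0.2095·111.32)² + (0.3480·82.16)²) = √(543.894228 + 817.484165) = 36.8969 km
P7: √((-0.4649·111.32)² + (0.7197·82.16)²) = √(2678.338645 + 3496.422180) = 78.5796 km
Sorted: P6 (36.8969 km) < P7 (78.5796 km) < P4 (83.2558 km) < P5 (85.3894 km) < …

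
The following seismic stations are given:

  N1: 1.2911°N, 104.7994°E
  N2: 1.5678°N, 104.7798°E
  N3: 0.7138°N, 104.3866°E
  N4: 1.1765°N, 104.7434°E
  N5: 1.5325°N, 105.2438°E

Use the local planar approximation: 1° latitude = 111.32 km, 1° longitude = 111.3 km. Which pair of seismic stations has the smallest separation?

Pairwise distances:
N1–N2: 30.8794 km
N1–N3: 78.9994 km
N1–N4: 14.1984 km
N1–N5: 56.2903 km
N2–N3: 104.6566 km
N2–N4: 43.7475 km
N2–N5: 51.7925 km
N3–N4: 65.0391 km
N3–N5: 131.9411 km
N4–N5: 68.3550 km
Closest pair: N1–N4 at 14.1984 km.

N1 and N4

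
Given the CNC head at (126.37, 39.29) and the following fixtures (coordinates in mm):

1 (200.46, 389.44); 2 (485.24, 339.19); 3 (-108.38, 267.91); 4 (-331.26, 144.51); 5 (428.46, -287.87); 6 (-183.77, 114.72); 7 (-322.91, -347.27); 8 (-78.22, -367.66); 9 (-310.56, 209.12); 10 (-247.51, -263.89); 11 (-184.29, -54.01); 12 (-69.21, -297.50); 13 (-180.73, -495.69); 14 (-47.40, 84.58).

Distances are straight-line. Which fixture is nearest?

14

Distances from (126.37, 39.29):
1: 357.90 mm
2: 467.68 mm
3: 327.68 mm
4: 469.57 mm
5: 445.30 mm
6: 319.18 mm
7: 592.69 mm
8: 455.48 mm
9: 468.78 mm
10: 481.36 mm
11: 324.37 mm
12: 389.46 mm
13: 616.86 mm
14: 179.58 mm
Minimum: 14 at 179.58 mm.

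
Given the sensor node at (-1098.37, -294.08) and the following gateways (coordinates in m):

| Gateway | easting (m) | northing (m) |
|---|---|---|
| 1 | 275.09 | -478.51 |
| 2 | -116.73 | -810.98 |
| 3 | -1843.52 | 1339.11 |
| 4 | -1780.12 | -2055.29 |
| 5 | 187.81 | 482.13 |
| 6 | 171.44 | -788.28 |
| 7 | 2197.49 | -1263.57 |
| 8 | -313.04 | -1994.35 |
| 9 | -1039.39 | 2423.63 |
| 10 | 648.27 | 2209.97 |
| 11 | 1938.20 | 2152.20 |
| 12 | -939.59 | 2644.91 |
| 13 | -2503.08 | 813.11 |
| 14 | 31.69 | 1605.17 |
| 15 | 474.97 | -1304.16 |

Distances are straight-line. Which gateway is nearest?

2

Distances from (-1098.37, -294.08):
1: √((1373.46)² + (-184.43)²) = √(1886392.3716 + 34014.4249) = 1385.79 m
2: √((981.64)² + (-516.90)²) = √(963617.0896 + 267185.6100) = 1109.42 m
3: √((-745.15)² + (1633.19)²) = √(555248.5225 + 2667309.5761) = 1795.15 m
4: √((-681.75)² + (-1761.21)²) = √(464783.0625 + 3101860.6641) = 1888.56 m
5: √((1286.18)² + (776.21)²) = √(1654258.9924 + 602501.9641) = 1502.25 m
6: √((1269.81)² + (-494.20)²) = √(1612417.4361 + 244233.6400) = 1362.59 m
7: √((3295.86)² + (-969.49)²) = √(10862693.1396 + 939910.8601) = 3435.49 m
8: √((785.33)² + (-1700.27)²) = √(616743.2089 + 2890918.0729) = 1872.88 m
9: √((58.98)² + (2717.71)²) = √(3478.6404 + 7385947.6441) = 2718.35 m
10: √((1746.64)² + (2504.05)²) = √(3050751.2896 + 6270266.4025) = 3053.03 m
11: √((3036.57)² + (2446.28)²) = √(9220757.3649 + 5984285.8384) = 3899.36 m
12: √((158.78)² + (2938.99)²) = √(25211.0884 + 8637662.2201) = 2943.28 m
13: √((-1404.71)² + (1107.19)²) = √(1973210.1841 + 1225869.6961) = 1788.60 m
14: √((1130.06)² + (1899.25)²) = √(1277035.6036 + 3607150.5625) = 2210.02 m
15: √((1573.34)² + (-1010.08)²) = √(2475398.7556 + 1020261.6064) = 1869.67 m
Minimum: 2 at 1109.42 m.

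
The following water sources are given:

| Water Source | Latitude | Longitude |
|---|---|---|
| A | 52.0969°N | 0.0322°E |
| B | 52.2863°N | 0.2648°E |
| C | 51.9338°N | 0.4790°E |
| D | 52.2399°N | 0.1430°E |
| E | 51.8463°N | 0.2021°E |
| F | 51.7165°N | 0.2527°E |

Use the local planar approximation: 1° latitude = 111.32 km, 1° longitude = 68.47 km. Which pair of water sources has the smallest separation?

B and D

Pairwise distances:
A–B: √((0.1894·111.32)² + (0.2326·68.47)²) = √(444.535393 + 253.641362) = 26.4230 km
A–C: √((-0.1631·111.32)² + (0.4468·68.47)²) = √(329.650939 + 935.894693) = 35.5745 km
A–D: √((0.1430·111.32)² + (0.1108·68.47)²) = √(253.406920 + 57.554618) = 17.6341 km
A–E: √((-0.2506·111.32)² + (0.1699·68.47)²) = √(778.231004 + 135.327922) = 30.2251 km
A–F: √((-0.3804·111.32)² + (0.2205·68.47)²) = √(1793.194557 + 227.938583) = 44.9570 km
B–C: √((-0.3525·111.32)² + (0.2142·68.47)²) = √(1539.801144 + 215.099593) = 41.8915 km
B–D: √((-0.0464·111.32)² + (-0.1218·68.47)²) = √(26.679787 + 69.549695) = 9.8097 km
B–E: √((-0.4400·111.32)² + (-0.0627·68.47)²) = √(2399.118769 + 18.430441) = 49.1686 km
B–F: √((-0.5698·111.32)² + (-0.0121·68.47)²) = √(4023.382153 + 0.686391) = 63.4355 km
C–D: √((0.3061·111.32)² + (-0.3360·68.47)²) = √(1161.109169 + 529.272355) = 41.1142 km
C–E: √((-0.0875·111.32)² + (-0.2769·68.47)²) = √(94.877340 + 359.456687) = 21.3151 km
C–F: √((-0.2173·111.32)² + (-0.2263·68.47)²) = √(585.148166 + 240.087618) = 28.7269 km
D–E: √((-0.3936·111.32)² + (0.0591·68.47)²) = √(1919.802597 + 16.374785) = 44.0020 km
D–F: √((-0.5234·111.32)² + (0.1097·68.47)²) = √(3394.797174 + 56.417510) = 58.7470 km
E–F: √((-0.1298·111.32)² + (0.0506·68.47)²) = √(208.783311 + 12.003328) = 14.8589 km
Closest pair: B–D at 9.8097 km.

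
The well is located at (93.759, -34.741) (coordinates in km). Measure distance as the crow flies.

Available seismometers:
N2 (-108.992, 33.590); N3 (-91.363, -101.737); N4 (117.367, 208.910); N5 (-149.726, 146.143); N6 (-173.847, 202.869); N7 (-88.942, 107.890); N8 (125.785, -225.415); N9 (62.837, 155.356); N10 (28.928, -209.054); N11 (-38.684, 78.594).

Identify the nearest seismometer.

Distances from (93.759, -34.741):
N2: 213.956 km
N3: 196.872 km
N4: 244.792 km
N5: 303.322 km
N6: 357.871 km
N7: 231.783 km
N8: 193.345 km
N9: 192.596 km
N10: 185.979 km
N11: 174.316 km
Minimum: N11 at 174.316 km.

N11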